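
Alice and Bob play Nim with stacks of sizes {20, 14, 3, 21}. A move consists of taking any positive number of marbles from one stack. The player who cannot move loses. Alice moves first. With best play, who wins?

Alice wins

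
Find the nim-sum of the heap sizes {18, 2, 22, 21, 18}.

Write each in binary and XOR column by column:
  10010  (18)
  00010  (2)
  10110  (22)
  10101  (21)
  10010  (18)
  -----
  00001  (1)

1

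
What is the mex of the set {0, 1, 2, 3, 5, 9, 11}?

4

The values 0, 1, 2, 3 are all present; 4 is the first non-negative integer missing from the set.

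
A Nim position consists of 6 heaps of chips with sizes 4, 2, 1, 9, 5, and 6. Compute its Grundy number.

Compute the nim-sum pairwise:
4 XOR 2 = 6
6 XOR 1 = 7
7 XOR 9 = 14
14 XOR 5 = 11
11 XOR 6 = 13

13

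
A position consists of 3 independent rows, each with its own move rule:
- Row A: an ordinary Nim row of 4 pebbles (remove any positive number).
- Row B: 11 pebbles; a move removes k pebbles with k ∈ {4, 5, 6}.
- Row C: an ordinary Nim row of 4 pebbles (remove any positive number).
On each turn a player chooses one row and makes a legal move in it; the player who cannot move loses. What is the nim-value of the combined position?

Row A is a plain Nim row of size 4, so its Grundy value is 4.
Build the Grundy sequence for row B with g(k) = mex{g(k−s) : s ∈ {4, 5, 6}, s ≤ k}:
k:     0  1  2  3  4  5  6  7  8  9 10 11
g(k):  0  0  0  0  1  1  1  1  2  2  0  0
So g(11) = 0.
Row C is a plain Nim row of size 4, so its Grundy value is 4.
The value of a disjunctive sum is the nim-sum of the parts.
Combined value = 4 ⊕ 0 ⊕ 4 = 0.

0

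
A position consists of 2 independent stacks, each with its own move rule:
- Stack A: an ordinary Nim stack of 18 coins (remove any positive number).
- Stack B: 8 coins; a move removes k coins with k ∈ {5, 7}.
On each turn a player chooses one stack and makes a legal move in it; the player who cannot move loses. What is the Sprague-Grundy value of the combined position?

19

Stack A is a plain Nim stack of size 18, so its Grundy value is 18.
For stack B, compute g(0), g(1), … with moves {5, 7}:
k:     0  1  2  3  4  5  6  7  8
g(k):  0  0  0  0  0  1  1  1  1
So g(8) = 1.
The value of a disjunctive sum is the nim-sum of the parts.
Combined value = 18 ⊕ 1 = 19.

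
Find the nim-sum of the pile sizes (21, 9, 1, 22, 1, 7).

13

Nim-sum: 21 ^ 9 ^ 1 ^ 22 ^ 1 ^ 7 = 13.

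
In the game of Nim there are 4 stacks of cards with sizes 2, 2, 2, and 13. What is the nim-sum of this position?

Nim-sum: 2 XOR 2 XOR 2 XOR 13 = 15.

15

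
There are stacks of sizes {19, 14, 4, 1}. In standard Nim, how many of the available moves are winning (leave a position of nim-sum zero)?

1

Compute the nim-sum pairwise:
19 ⊕ 14 = 29
29 ⊕ 4 = 25
25 ⊕ 1 = 24
The overall nim-sum is X = 24. A stack of size p has a winning move iff p XOR X < p (reduce it to p XOR X).
  19: 19 XOR 24 = 11 < 19 — winning move (to 11).
  14: 14 XOR 24 = 22 ≥ 14 — no move.
  4: 4 XOR 24 = 28 ≥ 4 — no move.
  1: 1 XOR 24 = 25 ≥ 1 — no move.
That gives 1 winning move.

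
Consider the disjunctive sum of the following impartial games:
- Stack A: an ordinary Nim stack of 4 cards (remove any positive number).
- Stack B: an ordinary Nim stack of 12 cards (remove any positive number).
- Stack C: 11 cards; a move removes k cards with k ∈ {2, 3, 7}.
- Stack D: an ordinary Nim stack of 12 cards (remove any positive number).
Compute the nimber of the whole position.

Stack A is a plain Nim stack of size 4, so its Grundy value is 4.
Stack B is a plain Nim stack of size 12, so its Grundy value is 12.
Build the Grundy sequence for stack C with g(k) = mex{g(k−s) : s ∈ {2, 3, 7}, s ≤ k}:
k:     0  1  2  3  4  5  6  7  8  9 10 11
g(k):  0  0  1  1  2  0  0  1  1  2  0  0
So g(11) = 0.
Stack D is a plain Nim stack of size 12, so its Grundy value is 12.
By the Sprague-Grundy theorem, the Grundy value of a sum of independent games is the XOR of the component values.
Combined value = 4 ⊕ 12 ⊕ 0 ⊕ 12 = 4.

4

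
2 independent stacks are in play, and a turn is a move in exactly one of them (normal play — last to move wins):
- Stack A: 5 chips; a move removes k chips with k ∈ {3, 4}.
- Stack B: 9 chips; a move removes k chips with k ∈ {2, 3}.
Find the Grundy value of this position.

Grundy values for stack A (subtraction set {3, 4}):
g(0) = mex{} = 0
g(1) = mex{} = 0
g(2) = mex{} = 0
g(3) = mex{0} = 1
g(4) = mex{0} = 1
g(5) = mex{0} = 1
So g(5) = 1.
Grundy values for stack B (subtraction set {2, 3}):
k:     0  1  2  3  4  5  6  7  8  9
g(k):  0  0  1  1  2  0  0  1  1  2
So g(9) = 2.
The value of a disjunctive sum is the nim-sum of the parts.
Combined value = 1 ⊕ 2 = 3.

3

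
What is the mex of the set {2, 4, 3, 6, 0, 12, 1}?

5

The values 0, 1, 2, 3, 4 are all present; 5 is the first non-negative integer missing from the set.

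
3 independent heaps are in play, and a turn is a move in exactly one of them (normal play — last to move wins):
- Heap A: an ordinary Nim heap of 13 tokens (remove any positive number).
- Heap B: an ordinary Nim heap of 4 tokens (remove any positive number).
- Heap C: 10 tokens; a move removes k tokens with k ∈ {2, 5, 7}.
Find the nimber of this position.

9

Heap A is a plain Nim heap of size 13, so its Grundy value is 13.
Heap B is a plain Nim heap of size 4, so its Grundy value is 4.
Build the Grundy sequence for heap C with g(k) = mex{g(k−s) : s ∈ {2, 5, 7}, s ≤ k}:
g(0) = mex{} = 0
g(1) = mex{} = 0
g(2) = mex{0} = 1
g(3) = mex{0} = 1
g(4) = mex{1} = 0
g(5) = mex{0,1} = 2
g(6) = mex{0} = 1
g(7) = mex{0,1,2} = 3
g(8) = mex{0,1} = 2
g(9) = mex{0,1,3} = 2
g(10) = mex{1,2} = 0
So g(10) = 0.
The value of a disjunctive sum is the nim-sum of the parts.
Combined value = 13 ⊕ 4 ⊕ 0 = 9.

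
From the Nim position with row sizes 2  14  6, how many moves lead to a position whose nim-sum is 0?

Write each in binary and XOR column by column:
  0010  (2)
  1110  (14)
  0110  (6)
  ----
  1010  (10)
The overall nim-sum is X = 10. A row of size p has a winning move iff p XOR X < p (reduce it to p XOR X).
  2: 2 XOR 10 = 8 ≥ 2 — no move.
  14: 14 XOR 10 = 4 < 14 — winning move (to 4).
  6: 6 XOR 10 = 12 ≥ 6 — no move.
That gives 1 winning move.

1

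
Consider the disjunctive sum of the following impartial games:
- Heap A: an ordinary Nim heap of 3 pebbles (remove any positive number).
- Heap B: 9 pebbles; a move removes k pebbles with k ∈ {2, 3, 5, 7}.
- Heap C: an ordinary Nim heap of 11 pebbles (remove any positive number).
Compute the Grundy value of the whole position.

8

Heap A is a plain Nim heap of size 3, so its Grundy value is 3.
For heap B, compute g(0), g(1), … with moves {2, 3, 5, 7}:
k:     0  1  2  3  4  5  6  7  8  9
g(k):  0  0  1  1  2  2  3  3  4  0
So g(9) = 0.
Heap C is a plain Nim heap of size 11, so its Grundy value is 11.
By the Sprague-Grundy theorem, the Grundy value of a sum of independent games is the XOR of the component values.
Combined value = 3 XOR 0 XOR 11 = 8.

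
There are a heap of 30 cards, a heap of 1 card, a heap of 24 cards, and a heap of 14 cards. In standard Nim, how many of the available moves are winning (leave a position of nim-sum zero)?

3

Compute the nim-sum pairwise:
30 ^ 1 = 31
31 ^ 24 = 7
7 ^ 14 = 9
The overall nim-sum is X = 9. A heap of size p has a winning move iff p XOR X < p (reduce it to p XOR X).
  30: 30 XOR 9 = 23 < 30 — winning move (to 23).
  1: 1 XOR 9 = 8 ≥ 1 — no move.
  24: 24 XOR 9 = 17 < 24 — winning move (to 17).
  14: 14 XOR 9 = 7 < 14 — winning move (to 7).
That gives 3 winning moves.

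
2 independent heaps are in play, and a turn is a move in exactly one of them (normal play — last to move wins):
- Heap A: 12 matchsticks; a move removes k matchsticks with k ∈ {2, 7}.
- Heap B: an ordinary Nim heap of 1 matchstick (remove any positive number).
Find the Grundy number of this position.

Build the Grundy sequence for heap A with g(k) = mex{g(k−s) : s ∈ {2, 7}, s ≤ k}:
k:     0  1  2  3  4  5  6  7  8  9 10 11 12
g(k):  0  0  1  1  0  0  1  1  2  0  0  1  1
So g(12) = 1.
Heap B is a plain Nim heap of size 1, so its Grundy value is 1.
By the Sprague-Grundy theorem, the Grundy value of a sum of independent games is the XOR of the component values.
Combined value = 1 XOR 1 = 0.

0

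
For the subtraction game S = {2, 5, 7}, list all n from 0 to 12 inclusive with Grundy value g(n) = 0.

0, 1, 4, 10

Grundy values for subtraction set {2, 5, 7}:
g(0) = mex{} = 0
g(1) = mex{} = 0
g(2) = mex{0} = 1
g(3) = mex{0} = 1
g(4) = mex{1} = 0
g(5) = mex{0,1} = 2
g(6) = mex{0} = 1
g(7) = mex{0,1,2} = 3
g(8) = mex{0,1} = 2
g(9) = mex{0,1,3} = 2
g(10) = mex{1,2} = 0
g(11) = mex{0,1,2} = 3
g(12) = mex{0,2,3} = 1
The P-positions (g = 0) in 0..12 are 0, 1, 4, 10.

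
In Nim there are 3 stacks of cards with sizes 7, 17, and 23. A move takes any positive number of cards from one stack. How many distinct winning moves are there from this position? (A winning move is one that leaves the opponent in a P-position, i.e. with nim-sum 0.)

Bitwise XOR of the heap sizes:
  00111  (7)
  10001  (17)
  10111  (23)
  -----
  00001  (1)
The overall nim-sum is X = 1. A stack of size p has a winning move iff p XOR X < p (reduce it to p XOR X).
  7: 7 XOR 1 = 6 < 7 — winning move (to 6).
  17: 17 XOR 1 = 16 < 17 — winning move (to 16).
  23: 23 XOR 1 = 22 < 23 — winning move (to 22).
That gives 3 winning moves.

3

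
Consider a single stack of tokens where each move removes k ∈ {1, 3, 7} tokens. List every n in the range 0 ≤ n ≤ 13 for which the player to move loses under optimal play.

Grundy values for subtraction set {1, 3, 7}:
g(0) = mex{} = 0
g(1) = mex{0} = 1
g(2) = mex{1} = 0
g(3) = mex{0} = 1
g(4) = mex{1} = 0
g(5) = mex{0} = 1
g(6) = mex{1} = 0
g(7) = mex{0} = 1
g(8) = mex{1} = 0
g(9) = mex{0} = 1
g(10) = mex{1} = 0
g(11) = mex{0} = 1
g(12) = mex{1} = 0
g(13) = mex{0} = 1
The P-positions (g = 0) in 0..13 are 0, 2, 4, 6, 8, 10, 12.

0, 2, 4, 6, 8, 10, 12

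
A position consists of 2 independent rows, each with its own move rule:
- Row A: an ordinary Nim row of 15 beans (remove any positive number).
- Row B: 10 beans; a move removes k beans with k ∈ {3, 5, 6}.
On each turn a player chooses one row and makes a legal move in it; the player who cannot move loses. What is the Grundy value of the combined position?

Row A is a plain Nim row of size 15, so its Grundy value is 15.
Build the Grundy sequence for row B with g(k) = mex{g(k−s) : s ∈ {3, 5, 6}, s ≤ k}:
k:     0  1  2  3  4  5  6  7  8  9 10
g(k):  0  0  0  1  1  1  2  2  2  0  0
So g(10) = 0.
By the Sprague-Grundy theorem, the Grundy value of a sum of independent games is the XOR of the component values.
Combined value = 15 ⊕ 0 = 15.

15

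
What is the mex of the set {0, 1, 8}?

2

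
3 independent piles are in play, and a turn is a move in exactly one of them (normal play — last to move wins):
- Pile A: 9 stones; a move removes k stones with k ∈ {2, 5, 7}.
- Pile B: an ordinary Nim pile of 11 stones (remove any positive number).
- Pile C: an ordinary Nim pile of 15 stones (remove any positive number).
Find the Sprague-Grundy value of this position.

6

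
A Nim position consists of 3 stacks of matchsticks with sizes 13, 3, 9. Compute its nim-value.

7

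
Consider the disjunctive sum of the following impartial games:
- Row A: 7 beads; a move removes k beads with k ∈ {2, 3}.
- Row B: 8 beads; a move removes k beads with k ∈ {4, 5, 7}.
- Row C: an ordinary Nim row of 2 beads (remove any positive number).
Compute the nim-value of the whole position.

1

For row A, compute g(0), g(1), … with moves {2, 3}:
g(0) = mex{} = 0
g(1) = mex{} = 0
g(2) = mex{0} = 1
g(3) = mex{0} = 1
g(4) = mex{0,1} = 2
g(5) = mex{1} = 0
g(6) = mex{1,2} = 0
g(7) = mex{0,2} = 1
So g(7) = 1.
For row B, compute g(0), g(1), … with moves {4, 5, 7}:
k:     0  1  2  3  4  5  6  7  8
g(k):  0  0  0  0  1  1  1  1  2
So g(8) = 2.
Row C is a plain Nim row of size 2, so its Grundy value is 2.
By the Sprague-Grundy theorem, the Grundy value of a sum of independent games is the XOR of the component values.
Combined value = 1 XOR 2 XOR 2 = 1.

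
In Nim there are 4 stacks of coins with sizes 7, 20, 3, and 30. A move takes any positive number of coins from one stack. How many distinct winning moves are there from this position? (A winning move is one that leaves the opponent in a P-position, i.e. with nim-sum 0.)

1

In binary:
  00111  (7)
  10100  (20)
  00011  (3)
  11110  (30)
  -----
  01110  (14)
The overall nim-sum is X = 14. A stack of size p has a winning move iff p XOR X < p (reduce it to p XOR X).
  7: 7 XOR 14 = 9 ≥ 7 — no move.
  20: 20 XOR 14 = 26 ≥ 20 — no move.
  3: 3 XOR 14 = 13 ≥ 3 — no move.
  30: 30 XOR 14 = 16 < 30 — winning move (to 16).
That gives 1 winning move.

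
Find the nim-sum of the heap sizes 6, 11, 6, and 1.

10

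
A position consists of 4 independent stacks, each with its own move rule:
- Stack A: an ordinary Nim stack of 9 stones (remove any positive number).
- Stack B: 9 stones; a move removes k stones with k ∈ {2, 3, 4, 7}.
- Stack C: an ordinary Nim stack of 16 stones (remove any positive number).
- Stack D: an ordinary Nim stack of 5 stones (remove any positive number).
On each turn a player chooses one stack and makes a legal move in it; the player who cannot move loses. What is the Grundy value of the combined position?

Stack A is a plain Nim stack of size 9, so its Grundy value is 9.
For stack B, compute g(0), g(1), … with moves {2, 3, 4, 7}:
g(0) = mex{} = 0
g(1) = mex{} = 0
g(2) = mex{0} = 1
g(3) = mex{0} = 1
g(4) = mex{0,1} = 2
g(5) = mex{0,1} = 2
g(6) = mex{1,2} = 0
g(7) = mex{0,1,2} = 3
g(8) = mex{0,2} = 1
g(9) = mex{0,1,2,3} = 4
So g(9) = 4.
Stack C is a plain Nim stack of size 16, so its Grundy value is 16.
Stack D is a plain Nim stack of size 5, so its Grundy value is 5.
The value of a disjunctive sum is the nim-sum of the parts.
Combined value = 9 XOR 4 XOR 16 XOR 5 = 24.

24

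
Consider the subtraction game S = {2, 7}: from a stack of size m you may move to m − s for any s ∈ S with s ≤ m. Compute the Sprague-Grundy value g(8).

Build the Grundy sequence with g(k) = mex{g(k−s) : s ∈ {2, 7}, s ≤ k}:
g(0) = mex{} = 0
g(1) = mex{} = 0
g(2) = mex{0} = 1
g(3) = mex{0} = 1
g(4) = mex{1} = 0
g(5) = mex{1} = 0
g(6) = mex{0} = 1
g(7) = mex{0} = 1
g(8) = mex{0,1} = 2
So g(8) = 2.

2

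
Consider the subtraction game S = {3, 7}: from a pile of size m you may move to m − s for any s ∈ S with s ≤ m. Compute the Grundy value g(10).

0

Build the Grundy sequence with g(k) = mex{g(k−s) : s ∈ {3, 7}, s ≤ k}:
k:     0  1  2  3  4  5  6  7  8  9 10
g(k):  0  0  0  1  1  1  0  2  2  1  0
So g(10) = 0.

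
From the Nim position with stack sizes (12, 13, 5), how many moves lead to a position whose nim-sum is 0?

3

Nim-sum: 12 ^ 13 ^ 5 = 4.
The overall nim-sum is X = 4. A stack of size p has a winning move iff p XOR X < p (reduce it to p XOR X).
  12: 12 XOR 4 = 8 < 12 — winning move (to 8).
  13: 13 XOR 4 = 9 < 13 — winning move (to 9).
  5: 5 XOR 4 = 1 < 5 — winning move (to 1).
That gives 3 winning moves.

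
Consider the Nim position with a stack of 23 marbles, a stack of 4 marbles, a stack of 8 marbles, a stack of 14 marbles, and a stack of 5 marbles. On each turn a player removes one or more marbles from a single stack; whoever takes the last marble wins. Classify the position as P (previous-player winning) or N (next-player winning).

Compute the nim-sum pairwise:
23 ⊕ 4 = 19
19 ⊕ 8 = 27
27 ⊕ 14 = 21
21 ⊕ 5 = 16
The nim-sum is 16 ≠ 0, so this is an N-position: the player to move can win.

N-position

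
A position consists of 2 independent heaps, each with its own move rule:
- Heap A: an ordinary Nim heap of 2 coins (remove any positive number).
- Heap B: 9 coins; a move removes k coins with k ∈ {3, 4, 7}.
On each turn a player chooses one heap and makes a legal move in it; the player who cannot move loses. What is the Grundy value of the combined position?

1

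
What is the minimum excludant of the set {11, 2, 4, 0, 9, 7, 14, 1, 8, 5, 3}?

The values 0, 1, 2, 3, 4, 5 are all present; 6 is the first non-negative integer missing from the set.

6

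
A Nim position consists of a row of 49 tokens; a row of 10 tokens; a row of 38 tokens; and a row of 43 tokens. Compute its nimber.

54

Write each in binary and XOR column by column:
  110001  (49)
  001010  (10)
  100110  (38)
  101011  (43)
  ------
  110110  (54)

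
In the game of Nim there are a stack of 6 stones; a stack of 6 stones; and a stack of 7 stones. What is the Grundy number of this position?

7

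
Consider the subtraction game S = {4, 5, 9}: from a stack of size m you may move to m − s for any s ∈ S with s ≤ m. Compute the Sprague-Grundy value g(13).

Grundy values for subtraction set {4, 5, 9}:
g(0) = mex{} = 0
g(1) = mex{} = 0
g(2) = mex{} = 0
g(3) = mex{} = 0
g(4) = mex{0} = 1
g(5) = mex{0} = 1
g(6) = mex{0} = 1
g(7) = mex{0} = 1
g(8) = mex{0,1} = 2
g(9) = mex{0,1} = 2
g(10) = mex{0,1} = 2
g(11) = mex{0,1} = 2
g(12) = mex{0,1,2} = 3
g(13) = mex{1,2} = 0
So g(13) = 0.

0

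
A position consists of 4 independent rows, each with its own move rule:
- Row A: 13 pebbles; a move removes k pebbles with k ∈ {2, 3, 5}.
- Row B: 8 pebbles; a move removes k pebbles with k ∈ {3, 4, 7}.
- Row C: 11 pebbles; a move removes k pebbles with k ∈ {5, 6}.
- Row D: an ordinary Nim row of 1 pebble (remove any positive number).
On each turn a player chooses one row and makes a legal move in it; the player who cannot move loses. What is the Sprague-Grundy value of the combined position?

For row A, compute g(0), g(1), … with moves {2, 3, 5}:
k:     0  1  2  3  4  5  6  7  8  9 10 11 12 13
g(k):  0  0  1  1  2  2  3  0  0  1  1  2  2  3
So g(13) = 3.
For row B, compute g(0), g(1), … with moves {3, 4, 7}:
k:     0  1  2  3  4  5  6  7  8
g(k):  0  0  0  1  1  1  2  2  2
So g(8) = 2.
Build the Grundy sequence for row C with g(k) = mex{g(k−s) : s ∈ {5, 6}, s ≤ k}:
k:     0  1  2  3  4  5  6  7  8  9 10 11
g(k):  0  0  0  0  0  1  1  1  1  1  2  0
So g(11) = 0.
Row D is a plain Nim row of size 1, so its Grundy value is 1.
By the Sprague-Grundy theorem, the Grundy value of a sum of independent games is the XOR of the component values.
Combined value = 3 XOR 2 XOR 0 XOR 1 = 0.

0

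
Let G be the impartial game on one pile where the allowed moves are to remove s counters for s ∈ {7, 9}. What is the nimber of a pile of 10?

Build the Grundy sequence with g(k) = mex{g(k−s) : s ∈ {7, 9}, s ≤ k}:
k:     0  1  2  3  4  5  6  7  8  9 10
g(k):  0  0  0  0  0  0  0  1  1  1  1
So g(10) = 1.

1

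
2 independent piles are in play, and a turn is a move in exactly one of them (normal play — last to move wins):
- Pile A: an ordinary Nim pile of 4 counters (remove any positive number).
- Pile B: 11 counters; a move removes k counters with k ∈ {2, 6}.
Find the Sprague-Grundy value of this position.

5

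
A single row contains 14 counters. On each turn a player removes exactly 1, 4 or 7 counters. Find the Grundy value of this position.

1

Compute g(0), g(1), … for moves {1, 4, 7}:
g(0) = mex{} = 0
g(1) = mex{0} = 1
g(2) = mex{1} = 0
g(3) = mex{0} = 1
g(4) = mex{0,1} = 2
g(5) = mex{1,2} = 0
g(6) = mex{0} = 1
g(7) = mex{0,1} = 2
g(8) = mex{1,2} = 0
g(9) = mex{0} = 1
g(10) = mex{1} = 0
g(11) = mex{0,2} = 1
g(12) = mex{0,1} = 2
g(13) = mex{1,2} = 0
g(14) = mex{0,2} = 1
So g(14) = 1.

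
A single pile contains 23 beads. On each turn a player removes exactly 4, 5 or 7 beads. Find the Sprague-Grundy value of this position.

0

Grundy values for subtraction set {4, 5, 7}:
k:     0  1  2  3  4  5  6  7  8  9 10 11 12 13 14 15 16 17 18 19 20 21 22 23
g(k):  0  0  0  0  1  1  1  1  2  2  2  0  0  0  0  1  1  1  1  2  2  2  0  0
So g(23) = 0.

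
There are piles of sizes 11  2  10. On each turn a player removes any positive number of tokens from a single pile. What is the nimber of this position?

3

Compute the nim-sum pairwise:
11 ^ 2 = 9
9 ^ 10 = 3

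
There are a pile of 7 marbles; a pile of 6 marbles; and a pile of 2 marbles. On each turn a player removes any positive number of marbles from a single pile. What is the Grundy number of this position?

Bitwise XOR of the heap sizes:
  111  (7)
  110  (6)
  010  (2)
  ---
  011  (3)

3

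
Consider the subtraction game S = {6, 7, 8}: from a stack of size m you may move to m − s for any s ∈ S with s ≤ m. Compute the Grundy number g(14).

Grundy values for subtraction set {6, 7, 8}:
k:     0  1  2  3  4  5  6  7  8  9 10 11 12 13 14
g(k):  0  0  0  0  0  0  1  1  1  1  1  1  2  2  0
So g(14) = 0.

0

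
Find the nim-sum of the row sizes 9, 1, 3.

Nim-sum: 9 ⊕ 1 ⊕ 3 = 11.

11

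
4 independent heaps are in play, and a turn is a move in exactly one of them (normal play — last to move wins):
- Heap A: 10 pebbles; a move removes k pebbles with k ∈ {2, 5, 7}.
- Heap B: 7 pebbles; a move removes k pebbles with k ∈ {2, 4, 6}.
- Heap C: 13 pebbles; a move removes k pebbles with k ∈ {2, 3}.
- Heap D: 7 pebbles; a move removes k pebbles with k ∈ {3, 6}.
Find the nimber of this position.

For heap A, compute g(0), g(1), … with moves {2, 5, 7}:
g(0) = mex{} = 0
g(1) = mex{} = 0
g(2) = mex{0} = 1
g(3) = mex{0} = 1
g(4) = mex{1} = 0
g(5) = mex{0,1} = 2
g(6) = mex{0} = 1
g(7) = mex{0,1,2} = 3
g(8) = mex{0,1} = 2
g(9) = mex{0,1,3} = 2
g(10) = mex{1,2} = 0
So g(10) = 0.
For heap B, compute g(0), g(1), … with moves {2, 4, 6}:
k:     0  1  2  3  4  5  6  7
g(k):  0  0  1  1  2  2  3  3
So g(7) = 3.
Build the Grundy sequence for heap C with g(k) = mex{g(k−s) : s ∈ {2, 3}, s ≤ k}:
k:     0  1  2  3  4  5  6  7  8  9 10 11 12 13
g(k):  0  0  1  1  2  0  0  1  1  2  0  0  1  1
So g(13) = 1.
Build the Grundy sequence for heap D with g(k) = mex{g(k−s) : s ∈ {3, 6}, s ≤ k}:
g(0) = mex{} = 0
g(1) = mex{} = 0
g(2) = mex{} = 0
g(3) = mex{0} = 1
g(4) = mex{0} = 1
g(5) = mex{0} = 1
g(6) = mex{0,1} = 2
g(7) = mex{0,1} = 2
So g(7) = 2.
The value of a disjunctive sum is the nim-sum of the parts.
Combined value = 0 XOR 3 XOR 1 XOR 2 = 0.

0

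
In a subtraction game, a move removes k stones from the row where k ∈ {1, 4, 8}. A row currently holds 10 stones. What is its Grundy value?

3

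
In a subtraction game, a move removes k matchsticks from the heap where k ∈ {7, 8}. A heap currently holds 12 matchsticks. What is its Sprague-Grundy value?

1

Build the Grundy sequence with g(k) = mex{g(k−s) : s ∈ {7, 8}, s ≤ k}:
g(0) = mex{} = 0
g(1) = mex{} = 0
g(2) = mex{} = 0
g(3) = mex{} = 0
g(4) = mex{} = 0
g(5) = mex{} = 0
g(6) = mex{} = 0
g(7) = mex{0} = 1
g(8) = mex{0} = 1
g(9) = mex{0} = 1
g(10) = mex{0} = 1
g(11) = mex{0} = 1
g(12) = mex{0} = 1
So g(12) = 1.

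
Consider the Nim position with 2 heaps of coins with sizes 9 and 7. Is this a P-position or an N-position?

Write each in binary and XOR column by column:
  1001  (9)
  0111  (7)
  ----
  1110  (14)
The nim-sum is 14 ≠ 0, so this is an N-position: the player to move can win.

N-position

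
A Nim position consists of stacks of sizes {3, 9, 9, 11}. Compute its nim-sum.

Compute the nim-sum pairwise:
3 ⊕ 9 = 10
10 ⊕ 9 = 3
3 ⊕ 11 = 8

8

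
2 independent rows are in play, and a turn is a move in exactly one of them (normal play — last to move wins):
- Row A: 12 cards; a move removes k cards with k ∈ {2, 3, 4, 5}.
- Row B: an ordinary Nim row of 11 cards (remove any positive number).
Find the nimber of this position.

For row A, compute g(0), g(1), … with moves {2, 3, 4, 5}:
k:     0  1  2  3  4  5  6  7  8  9 10 11 12
g(k):  0  0  1  1  2  2  3  0  0  1  1  2  2
So g(12) = 2.
Row B is a plain Nim row of size 11, so its Grundy value is 11.
The value of a disjunctive sum is the nim-sum of the parts.
Combined value = 2 XOR 11 = 9.

9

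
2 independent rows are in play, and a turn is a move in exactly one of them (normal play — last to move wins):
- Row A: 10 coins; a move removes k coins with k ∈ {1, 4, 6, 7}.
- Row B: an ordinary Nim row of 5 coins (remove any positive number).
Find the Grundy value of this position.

Build the Grundy sequence for row A with g(k) = mex{g(k−s) : s ∈ {1, 4, 6, 7}, s ≤ k}:
k:     0  1  2  3  4  5  6  7  8  9 10
g(k):  0  1  0  1  2  0  1  2  3  2  0
So g(10) = 0.
Row B is a plain Nim row of size 5, so its Grundy value is 5.
The value of a disjunctive sum is the nim-sum of the parts.
Combined value = 0 ⊕ 5 = 5.

5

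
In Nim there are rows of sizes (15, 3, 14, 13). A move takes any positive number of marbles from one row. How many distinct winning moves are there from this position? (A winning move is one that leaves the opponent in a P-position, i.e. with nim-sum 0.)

3

Write each in binary and XOR column by column:
  1111  (15)
  0011  (3)
  1110  (14)
  1101  (13)
  ----
  1111  (15)
The overall nim-sum is X = 15. A row of size p has a winning move iff p XOR X < p (reduce it to p XOR X).
  15: 15 XOR 15 = 0 < 15 — winning move (to 0).
  3: 3 XOR 15 = 12 ≥ 3 — no move.
  14: 14 XOR 15 = 1 < 14 — winning move (to 1).
  13: 13 XOR 15 = 2 < 13 — winning move (to 2).
That gives 3 winning moves.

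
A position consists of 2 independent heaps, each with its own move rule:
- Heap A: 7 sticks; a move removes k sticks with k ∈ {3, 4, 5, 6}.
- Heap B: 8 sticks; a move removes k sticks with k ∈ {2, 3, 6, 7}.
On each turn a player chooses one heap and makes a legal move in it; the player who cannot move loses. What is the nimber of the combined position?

0

Build the Grundy sequence for heap A with g(k) = mex{g(k−s) : s ∈ {3, 4, 5, 6}, s ≤ k}:
g(0) = mex{} = 0
g(1) = mex{} = 0
g(2) = mex{} = 0
g(3) = mex{0} = 1
g(4) = mex{0} = 1
g(5) = mex{0} = 1
g(6) = mex{0,1} = 2
g(7) = mex{0,1} = 2
So g(7) = 2.
For heap B, compute g(0), g(1), … with moves {2, 3, 6, 7}:
g(0) = mex{} = 0
g(1) = mex{} = 0
g(2) = mex{0} = 1
g(3) = mex{0} = 1
g(4) = mex{0,1} = 2
g(5) = mex{1} = 0
g(6) = mex{0,1,2} = 3
g(7) = mex{0,2} = 1
g(8) = mex{0,1,3} = 2
So g(8) = 2.
The value of a disjunctive sum is the nim-sum of the parts.
Combined value = 2 ⊕ 2 = 0.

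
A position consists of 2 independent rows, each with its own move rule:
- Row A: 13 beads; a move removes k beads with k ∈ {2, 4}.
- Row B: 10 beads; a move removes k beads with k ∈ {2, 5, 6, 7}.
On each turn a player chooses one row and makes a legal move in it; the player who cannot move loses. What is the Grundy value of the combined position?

3

Build the Grundy sequence for row A with g(k) = mex{g(k−s) : s ∈ {2, 4}, s ≤ k}:
k:     0  1  2  3  4  5  6  7  8  9 10 11 12 13
g(k):  0  0  1  1  2  2  0  0  1  1  2  2  0  0
So g(13) = 0.
Grundy values for row B (subtraction set {2, 5, 6, 7}):
k:     0  1  2  3  4  5  6  7  8  9 10
g(k):  0  0  1  1  0  2  1  3  2  2  3
So g(10) = 3.
The value of a disjunctive sum is the nim-sum of the parts.
Combined value = 0 ⊕ 3 = 3.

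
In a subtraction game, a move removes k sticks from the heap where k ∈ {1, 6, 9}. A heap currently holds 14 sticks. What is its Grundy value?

Compute g(0), g(1), … for moves {1, 6, 9}:
k:     0  1  2  3  4  5  6  7  8  9 10 11 12 13 14
g(k):  0  1  0  1  0  1  2  0  1  2  3  2  0  1  0
So g(14) = 0.

0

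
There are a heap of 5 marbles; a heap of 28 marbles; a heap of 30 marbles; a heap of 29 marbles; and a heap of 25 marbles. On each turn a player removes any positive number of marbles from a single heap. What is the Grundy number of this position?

Bitwise XOR of the heap sizes:
  00101  (5)
  11100  (28)
  11110  (30)
  11101  (29)
  11001  (25)
  -----
  00011  (3)

3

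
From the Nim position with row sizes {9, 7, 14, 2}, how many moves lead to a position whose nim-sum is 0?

3

Nim-sum: 9 XOR 7 XOR 14 XOR 2 = 2.
The overall nim-sum is X = 2. A row of size p has a winning move iff p XOR X < p (reduce it to p XOR X).
  9: 9 XOR 2 = 11 ≥ 9 — no move.
  7: 7 XOR 2 = 5 < 7 — winning move (to 5).
  14: 14 XOR 2 = 12 < 14 — winning move (to 12).
  2: 2 XOR 2 = 0 < 2 — winning move (to 0).
That gives 3 winning moves.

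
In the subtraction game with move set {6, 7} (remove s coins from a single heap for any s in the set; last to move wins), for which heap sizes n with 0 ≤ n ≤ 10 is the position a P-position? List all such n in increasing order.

0, 1, 2, 3, 4, 5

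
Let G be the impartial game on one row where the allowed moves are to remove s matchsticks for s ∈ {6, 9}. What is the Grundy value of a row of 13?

2

Grundy values for subtraction set {6, 9}:
g(0) = mex{} = 0
g(1) = mex{} = 0
g(2) = mex{} = 0
g(3) = mex{} = 0
g(4) = mex{} = 0
g(5) = mex{} = 0
g(6) = mex{0} = 1
g(7) = mex{0} = 1
g(8) = mex{0} = 1
g(9) = mex{0} = 1
g(10) = mex{0} = 1
g(11) = mex{0} = 1
g(12) = mex{0,1} = 2
g(13) = mex{0,1} = 2
So g(13) = 2.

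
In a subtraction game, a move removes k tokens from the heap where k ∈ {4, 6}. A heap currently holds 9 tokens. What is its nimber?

2

Grundy values for subtraction set {4, 6}:
g(0) = mex{} = 0
g(1) = mex{} = 0
g(2) = mex{} = 0
g(3) = mex{} = 0
g(4) = mex{0} = 1
g(5) = mex{0} = 1
g(6) = mex{0} = 1
g(7) = mex{0} = 1
g(8) = mex{0,1} = 2
g(9) = mex{0,1} = 2
So g(9) = 2.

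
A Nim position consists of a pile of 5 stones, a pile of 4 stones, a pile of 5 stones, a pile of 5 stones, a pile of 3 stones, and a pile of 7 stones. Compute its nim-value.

Nim-sum: 5 XOR 4 XOR 5 XOR 5 XOR 3 XOR 7 = 5.

5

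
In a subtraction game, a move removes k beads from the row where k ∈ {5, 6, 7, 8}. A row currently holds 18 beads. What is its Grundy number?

1

Compute g(0), g(1), … for moves {5, 6, 7, 8}:
k:     0  1  2  3  4  5  6  7  8  9 10 11 12 13 14 15 16 17 18
g(k):  0  0  0  0  0  1  1  1  1  1  2  2  2  0  0  0  0  0  1
So g(18) = 1.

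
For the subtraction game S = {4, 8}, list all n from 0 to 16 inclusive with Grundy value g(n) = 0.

0, 1, 2, 3, 12, 13, 14, 15

Grundy values for subtraction set {4, 8}:
k:     0  1  2  3  4  5  6  7  8  9 10 11 12 13 14 15 16
g(k):  0  0  0  0  1  1  1  1  2  2  2  2  0  0  0  0  1
The P-positions (g = 0) in 0..16 are 0, 1, 2, 3, 12, 13, 14, 15.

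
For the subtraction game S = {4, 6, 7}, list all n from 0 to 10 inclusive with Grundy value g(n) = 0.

0, 1, 2, 3

Grundy values for subtraction set {4, 6, 7}:
g(0) = mex{} = 0
g(1) = mex{} = 0
g(2) = mex{} = 0
g(3) = mex{} = 0
g(4) = mex{0} = 1
g(5) = mex{0} = 1
g(6) = mex{0} = 1
g(7) = mex{0} = 1
g(8) = mex{0,1} = 2
g(9) = mex{0,1} = 2
g(10) = mex{0,1} = 2
The P-positions (g = 0) in 0..10 are 0, 1, 2, 3.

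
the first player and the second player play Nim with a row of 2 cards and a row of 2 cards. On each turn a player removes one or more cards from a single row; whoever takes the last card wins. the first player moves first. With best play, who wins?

the second player wins

Write each in binary and XOR column by column:
  10  (2)
  10  (2)
  --
  00  (0)
The nim-sum is 0, so this is a P-position: the player to move is in a losing position under optimal play; the first player is about to move from it and so loses — the second player wins.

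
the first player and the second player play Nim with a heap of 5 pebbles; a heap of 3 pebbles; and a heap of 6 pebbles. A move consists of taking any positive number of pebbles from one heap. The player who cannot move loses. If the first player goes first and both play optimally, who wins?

the second player wins

In binary:
  101  (5)
  011  (3)
  110  (6)
  ---
  000  (0)
The nim-sum is 0, so this is a P-position: the player to move is in a losing position under optimal play; the first player is about to move from it and so loses — the second player wins.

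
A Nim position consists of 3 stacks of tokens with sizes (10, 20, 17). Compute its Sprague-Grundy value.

15

Bitwise XOR of the heap sizes:
  01010  (10)
  10100  (20)
  10001  (17)
  -----
  01111  (15)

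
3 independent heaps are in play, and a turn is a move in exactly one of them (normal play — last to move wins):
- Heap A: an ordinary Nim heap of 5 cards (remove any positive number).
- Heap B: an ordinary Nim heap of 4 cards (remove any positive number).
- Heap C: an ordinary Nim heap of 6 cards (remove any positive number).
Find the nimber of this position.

7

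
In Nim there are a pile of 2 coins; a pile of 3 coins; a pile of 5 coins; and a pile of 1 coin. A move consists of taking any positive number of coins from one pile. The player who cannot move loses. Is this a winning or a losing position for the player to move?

In binary:
  010  (2)
  011  (3)
  101  (5)
  001  (1)
  ---
  101  (5)
The nim-sum is 5 ≠ 0, so this is an N-position: the player to move can win.

Winning position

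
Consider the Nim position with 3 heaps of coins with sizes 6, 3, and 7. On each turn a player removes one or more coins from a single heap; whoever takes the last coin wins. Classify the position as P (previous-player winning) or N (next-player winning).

N-position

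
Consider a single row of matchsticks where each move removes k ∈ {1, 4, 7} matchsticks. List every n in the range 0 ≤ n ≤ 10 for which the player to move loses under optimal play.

0, 2, 5, 8, 10

Grundy values for subtraction set {1, 4, 7}:
k:     0  1  2  3  4  5  6  7  8  9 10
g(k):  0  1  0  1  2  0  1  2  0  1  0
The P-positions (g = 0) in 0..10 are 0, 2, 5, 8, 10.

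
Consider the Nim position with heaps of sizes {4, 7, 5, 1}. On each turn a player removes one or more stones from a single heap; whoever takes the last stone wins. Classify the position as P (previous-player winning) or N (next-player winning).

N-position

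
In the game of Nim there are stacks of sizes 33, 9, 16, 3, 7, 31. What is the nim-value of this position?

Bitwise XOR of the heap sizes:
  100001  (33)
  001001  (9)
  010000  (16)
  000011  (3)
  000111  (7)
  011111  (31)
  ------
  100011  (35)

35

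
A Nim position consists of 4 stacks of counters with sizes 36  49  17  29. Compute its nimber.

25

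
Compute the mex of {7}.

0 is not in the set, so the mex is 0.

0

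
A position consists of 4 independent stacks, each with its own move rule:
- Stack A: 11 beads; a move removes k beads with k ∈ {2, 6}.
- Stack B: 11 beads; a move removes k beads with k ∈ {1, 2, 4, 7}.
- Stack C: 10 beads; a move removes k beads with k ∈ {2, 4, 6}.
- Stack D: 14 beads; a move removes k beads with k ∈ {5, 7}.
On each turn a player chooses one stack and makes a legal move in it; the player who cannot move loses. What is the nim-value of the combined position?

Grundy values for stack A (subtraction set {2, 6}):
k:     0  1  2  3  4  5  6  7  8  9 10 11
g(k):  0  0  1  1  0  0  1  1  0  0  1  1
So g(11) = 1.
Grundy values for stack B (subtraction set {1, 2, 4, 7}):
g(0) = mex{} = 0
g(1) = mex{0} = 1
g(2) = mex{0,1} = 2
g(3) = mex{1,2} = 0
g(4) = mex{0,2} = 1
g(5) = mex{0,1} = 2
g(6) = mex{1,2} = 0
g(7) = mex{0,2} = 1
g(8) = mex{0,1} = 2
g(9) = mex{1,2} = 0
g(10) = mex{0,2} = 1
g(11) = mex{0,1} = 2
So g(11) = 2.
For stack C, compute g(0), g(1), … with moves {2, 4, 6}:
g(0) = mex{} = 0
g(1) = mex{} = 0
g(2) = mex{0} = 1
g(3) = mex{0} = 1
g(4) = mex{0,1} = 2
g(5) = mex{0,1} = 2
g(6) = mex{0,1,2} = 3
g(7) = mex{0,1,2} = 3
g(8) = mex{1,2,3} = 0
g(9) = mex{1,2,3} = 0
g(10) = mex{0,2,3} = 1
So g(10) = 1.
Build the Grundy sequence for stack D with g(k) = mex{g(k−s) : s ∈ {5, 7}, s ≤ k}:
k:     0  1  2  3  4  5  6  7  8  9 10 11 12 13 14
g(k):  0  0  0  0  0  1  1  1  1  1  2  2  0  0  0
So g(14) = 0.
By the Sprague-Grundy theorem, the Grundy value of a sum of independent games is the XOR of the component values.
Combined value = 1 XOR 2 XOR 1 XOR 0 = 2.

2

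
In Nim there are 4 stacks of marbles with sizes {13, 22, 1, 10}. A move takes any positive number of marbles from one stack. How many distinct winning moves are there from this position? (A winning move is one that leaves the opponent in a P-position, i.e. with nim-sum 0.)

1

Write each in binary and XOR column by column:
  01101  (13)
  10110  (22)
  00001  (1)
  01010  (10)
  -----
  10000  (16)
The overall nim-sum is X = 16. A stack of size p has a winning move iff p XOR X < p (reduce it to p XOR X).
  13: 13 XOR 16 = 29 ≥ 13 — no move.
  22: 22 XOR 16 = 6 < 22 — winning move (to 6).
  1: 1 XOR 16 = 17 ≥ 1 — no move.
  10: 10 XOR 16 = 26 ≥ 10 — no move.
That gives 1 winning move.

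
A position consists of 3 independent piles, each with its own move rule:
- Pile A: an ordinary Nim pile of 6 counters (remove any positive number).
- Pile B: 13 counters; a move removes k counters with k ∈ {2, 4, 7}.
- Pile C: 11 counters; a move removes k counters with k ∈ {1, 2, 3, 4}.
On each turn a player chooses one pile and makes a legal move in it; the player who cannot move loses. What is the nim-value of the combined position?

5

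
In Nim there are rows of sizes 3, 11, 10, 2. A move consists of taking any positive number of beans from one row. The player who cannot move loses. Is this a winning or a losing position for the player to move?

Compute the nim-sum pairwise:
3 ^ 11 = 8
8 ^ 10 = 2
2 ^ 2 = 0
The nim-sum is 0, so this is a P-position: the player to move is in a losing position under optimal play.

Losing position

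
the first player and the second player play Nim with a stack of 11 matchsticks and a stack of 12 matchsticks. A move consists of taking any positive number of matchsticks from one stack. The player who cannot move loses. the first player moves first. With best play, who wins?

the first player wins

Nim-sum: 11 ⊕ 12 = 7.
The nim-sum is 7 ≠ 0, so this is an N-position: the player to move can win; the first player has a winning move.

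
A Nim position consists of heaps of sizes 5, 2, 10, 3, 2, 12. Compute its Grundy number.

Write each in binary and XOR column by column:
  0101  (5)
  0010  (2)
  1010  (10)
  0011  (3)
  0010  (2)
  1100  (12)
  ----
  0000  (0)

0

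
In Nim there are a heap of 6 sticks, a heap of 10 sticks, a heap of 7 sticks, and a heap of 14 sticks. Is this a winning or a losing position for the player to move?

Winning position

Bitwise XOR of the heap sizes:
  0110  (6)
  1010  (10)
  0111  (7)
  1110  (14)
  ----
  0101  (5)
The nim-sum is 5 ≠ 0, so this is an N-position: the player to move can win.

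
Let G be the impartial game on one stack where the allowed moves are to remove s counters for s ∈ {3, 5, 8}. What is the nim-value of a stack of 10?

3

Build the Grundy sequence with g(k) = mex{g(k−s) : s ∈ {3, 5, 8}, s ≤ k}:
k:     0  1  2  3  4  5  6  7  8  9 10
g(k):  0  0  0  1  1  1  2  2  2  3  3
So g(10) = 3.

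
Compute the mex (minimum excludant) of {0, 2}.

1

0 is in the set but 1 is not, so the mex is 1.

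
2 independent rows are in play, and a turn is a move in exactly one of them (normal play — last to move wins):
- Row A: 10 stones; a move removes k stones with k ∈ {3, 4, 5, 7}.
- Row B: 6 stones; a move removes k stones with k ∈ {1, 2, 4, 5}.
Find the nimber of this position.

Build the Grundy sequence for row A with g(k) = mex{g(k−s) : s ∈ {3, 4, 5, 7}, s ≤ k}:
k:     0  1  2  3  4  5  6  7  8  9 10
g(k):  0  0  0  1  1  1  2  2  2  3  0
So g(10) = 0.
For row B, compute g(0), g(1), … with moves {1, 2, 4, 5}:
g(0) = mex{} = 0
g(1) = mex{0} = 1
g(2) = mex{0,1} = 2
g(3) = mex{1,2} = 0
g(4) = mex{0,2} = 1
g(5) = mex{0,1} = 2
g(6) = mex{1,2} = 0
So g(6) = 0.
By the Sprague-Grundy theorem, the Grundy value of a sum of independent games is the XOR of the component values.
Combined value = 0 ⊕ 0 = 0.

0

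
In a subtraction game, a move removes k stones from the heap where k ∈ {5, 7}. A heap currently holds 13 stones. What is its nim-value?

Build the Grundy sequence with g(k) = mex{g(k−s) : s ∈ {5, 7}, s ≤ k}:
k:     0  1  2  3  4  5  6  7  8  9 10 11 12 13
g(k):  0  0  0  0  0  1  1  1  1  1  2  2  0  0
So g(13) = 0.

0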